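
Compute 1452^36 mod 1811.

By square-and-multiply:
36 in binary is 100100, i.e. 36 = 32 + 4.
1452^1 ≡ 1452 (mod 1811)
1452^2 ≡ 1452^2 = 2108304 ≡ 300 (mod 1811)
1452^4 ≡ 300^2 = 90000 ≡ 1261 (mod 1811)
1452^8 ≡ 1261^2 = 1590121 ≡ 63 (mod 1811)
1452^16 ≡ 63^2 = 3969 ≡ 347 (mod 1811)
1452^32 ≡ 347^2 = 120409 ≡ 883 (mod 1811)
1452^36 = 1452^32 * 1452^4 ≡ 883 * 1261 (mod 1811).
883 * 1261 = 1113463 ≡ 1509 (mod 1811).

1509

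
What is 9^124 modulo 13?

Compute successive squares:
124 in binary is 1111100, i.e. 124 = 64 + 32 + 16 + 8 + 4.
9^1 ≡ 9 (mod 13)
9^2 ≡ 9^2 = 81 ≡ 3 (mod 13)
9^4 ≡ 3^2 = 9 (mod 13)
9^8 ≡ 9^2 = 81 ≡ 3 (mod 13)
9^16 ≡ 3^2 = 9 (mod 13)
9^32 ≡ 9^2 = 81 ≡ 3 (mod 13)
9^64 ≡ 3^2 = 9 (mod 13)
9^124 = 9^64 × 9^32 × 9^16 × 9^8 × 9^4 ≡ 9 × 3 × 9 × 3 × 9 (mod 13).
Accumulate the product:
9 × 3 = 27 ≡ 1
1 × 9 = 9
9 × 3 = 27 ≡ 1
1 × 9 = 9

9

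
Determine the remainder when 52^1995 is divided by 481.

By square-and-multiply:
52^1 ≡ 52 (mod 481)
52^2 ≡ 52^2 = 2704 ≡ 299 (mod 481)
52^4 ≡ 299^2 = 89401 ≡ 416 (mod 481)
52^8 ≡ 416^2 = 173056 ≡ 377 (mod 481)
52^16 ≡ 377^2 = 142129 ≡ 234 (mod 481)
52^32 ≡ 234^2 = 54756 ≡ 403 (mod 481)
52^64 ≡ 403^2 = 162409 ≡ 312 (mod 481)
52^128 ≡ 312^2 = 97344 ≡ 182 (mod 481)
52^256 ≡ 182^2 = 33124 ≡ 416 (mod 481)
52^512 ≡ 416^2 = 173056 ≡ 377 (mod 481)
52^1024 ≡ 377^2 = 142129 ≡ 234 (mod 481)
52^1995 = 52^1024 * 52^512 * 52^256 * 52^128 * 52^64 * 52^8 * 52^2 * 52^1 ≡ 234 * 377 * 416 * 182 * 312 * 377 * 299 * 52 (mod 481).
Accumulate the product:
234 * 377 = 88218 ≡ 195
195 * 416 = 81120 ≡ 312
312 * 182 = 56784 ≡ 26
26 * 312 = 8112 ≡ 416
416 * 377 = 156832 ≡ 26
26 * 299 = 7774 ≡ 78
78 * 52 = 4056 ≡ 208

208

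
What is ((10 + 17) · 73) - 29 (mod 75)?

10 + 17 = 27
27 · 73 = 1971 ≡ 21 (mod 75)
21 - 29 = -8 ≡ 67 (mod 75)

67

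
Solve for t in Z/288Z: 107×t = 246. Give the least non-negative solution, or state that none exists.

258

gcd(107, 288) = 1, so a unique solution mod 288 exists.
107⁻¹ ≡ 35 (mod 288).
t ≡ 35×246 ≡ 258 (mod 288).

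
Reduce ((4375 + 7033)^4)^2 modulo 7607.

4375 + 7033 = 11408 ≡ 3801 (mod 7607)
(3801)^4 ≡ 4318 (mod 7607)
(4318)^2 ≡ 367 (mod 7607)

367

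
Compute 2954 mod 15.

14

2954 = 196·15 + 14, so 2954 ≡ 14 (mod 15).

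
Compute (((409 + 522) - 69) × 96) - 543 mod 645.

294

409 + 522 = 931 ≡ 286 (mod 645)
286 - 69 = 217
217 × 96 = 20832 ≡ 192 (mod 645)
192 - 543 = -351 ≡ 294 (mod 645)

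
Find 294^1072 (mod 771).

249

Compute successive squares:
294^1 ≡ 294 (mod 771)
294^2 ≡ 294^2 = 86436 ≡ 84 (mod 771)
294^4 ≡ 84^2 = 7056 ≡ 117 (mod 771)
294^8 ≡ 117^2 = 13689 ≡ 582 (mod 771)
294^16 ≡ 582^2 = 338724 ≡ 255 (mod 771)
294^32 ≡ 255^2 = 65025 ≡ 261 (mod 771)
294^64 ≡ 261^2 = 68121 ≡ 273 (mod 771)
294^128 ≡ 273^2 = 74529 ≡ 513 (mod 771)
294^256 ≡ 513^2 = 263169 ≡ 258 (mod 771)
294^512 ≡ 258^2 = 66564 ≡ 258 (mod 771)
294^1024 ≡ 258^2 = 66564 ≡ 258 (mod 771)
294^1072 = 294^1024 · 294^32 · 294^16 ≡ 258 · 261 · 255 (mod 771).
Accumulate the product:
258 · 261 = 67338 ≡ 261
261 · 255 = 66555 ≡ 249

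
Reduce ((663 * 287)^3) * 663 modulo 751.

663 * 287 = 190281 ≡ 278 (mod 751)
(278)^3 ≡ 344 (mod 751)
344 * 663 = 228072 ≡ 519 (mod 751)

519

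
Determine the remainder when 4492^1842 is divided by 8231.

1842 in binary is 11100110010, i.e. 1842 = 1024 + 512 + 256 + 32 + 16 + 2.
4492^1 ≡ 4492 (mod 8231)
4492^2 ≡ 4492^2 = 20178064 ≡ 3883 (mod 8231)
4492^4 ≡ 3883^2 = 15077689 ≡ 6728 (mod 8231)
4492^8 ≡ 6728^2 = 45265984 ≡ 3715 (mod 8231)
4492^16 ≡ 3715^2 = 13801225 ≡ 6069 (mod 8231)
4492^32 ≡ 6069^2 = 36832761 ≡ 7267 (mod 8231)
4492^64 ≡ 7267^2 = 52809289 ≡ 7424 (mod 8231)
4492^128 ≡ 7424^2 = 55115776 ≡ 1000 (mod 8231)
4492^256 ≡ 1000^2 = 1000000 ≡ 4049 (mod 8231)
4492^512 ≡ 4049^2 = 16394401 ≡ 6480 (mod 8231)
4492^1024 ≡ 6480^2 = 41990400 ≡ 4069 (mod 8231)
4492^1842 = 4492^1024 · 4492^512 · 4492^256 · 4492^32 · 4492^16 · 4492^2 ≡ 4069 · 6480 · 4049 · 7267 · 6069 · 3883 (mod 8231).
Accumulate the product:
4069 · 6480 = 26367120 ≡ 3227
3227 · 4049 = 13066123 ≡ 3526
3526 · 7267 = 25623442 ≡ 339
339 · 6069 = 2057391 ≡ 7872
7872 · 3883 = 30566976 ≡ 5273

5273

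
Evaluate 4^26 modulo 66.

By square-and-multiply:
26 in binary is 11010, i.e. 26 = 16 + 8 + 2.
4^1 ≡ 4 (mod 66)
4^2 ≡ 4^2 = 16 (mod 66)
4^4 ≡ 16^2 = 256 ≡ 58 (mod 66)
4^8 ≡ 58^2 = 3364 ≡ 64 (mod 66)
4^16 ≡ 64^2 = 4096 ≡ 4 (mod 66)
4^26 = 4^16 × 4^8 × 4^2 ≡ 4 × 64 × 16 (mod 66).
Accumulate the product:
4 × 64 = 256 ≡ 58
58 × 16 = 928 ≡ 4

4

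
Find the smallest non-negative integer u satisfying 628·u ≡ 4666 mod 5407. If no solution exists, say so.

679

gcd(628, 5407) = 1, so a unique solution mod 5407 exists.
628⁻¹ ≡ 3487 (mod 5407).
u ≡ 3487·4666 ≡ 679 (mod 5407).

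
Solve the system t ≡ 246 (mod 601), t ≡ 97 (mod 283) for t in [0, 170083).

12266

601⁻¹ mod 283: 601·186 ≡ 1 (mod 283), so 601⁻¹ ≡ 186.
t = 246 + 601·((97 − 246)·186 mod 283) = 246 + 601·20 = 12266.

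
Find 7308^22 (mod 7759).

22 in binary is 10110, i.e. 22 = 16 + 4 + 2.
7308^1 ≡ 7308 (mod 7759)
7308^2 ≡ 7308^2 = 53406864 ≡ 1667 (mod 7759)
7308^4 ≡ 1667^2 = 2778889 ≡ 1167 (mod 7759)
7308^8 ≡ 1167^2 = 1361889 ≡ 4064 (mod 7759)
7308^16 ≡ 4064^2 = 16516096 ≡ 4944 (mod 7759)
7308^22 = 7308^16 · 7308^4 · 7308^2 ≡ 4944 · 1167 · 1667 (mod 7759).
Accumulate the product:
4944 · 1167 = 5769648 ≡ 4711
4711 · 1667 = 7853237 ≡ 1129

1129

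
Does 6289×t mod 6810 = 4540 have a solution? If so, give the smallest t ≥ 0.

4540

gcd(6289, 6810) = 1, so a unique solution mod 6810 exists.
6289⁻¹ ≡ 2209 (mod 6810).
t ≡ 2209×4540 ≡ 4540 (mod 6810).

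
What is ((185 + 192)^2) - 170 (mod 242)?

185 + 192 = 377 ≡ 135 (mod 242)
(135)^2 ≡ 75 (mod 242)
75 - 170 = -95 ≡ 147 (mod 242)

147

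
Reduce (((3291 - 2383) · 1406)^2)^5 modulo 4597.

359

3291 - 2383 = 908
908 · 1406 = 1276648 ≡ 3279 (mod 4597)
(3279)^2 ≡ 4055 (mod 4597)
(4055)^5 ≡ 359 (mod 4597)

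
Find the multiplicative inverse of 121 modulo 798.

Run the extended Euclidean algorithm:
798 = 6*121 + 72
121 = 1*72 + 49
72 = 1*49 + 23
49 = 2*23 + 3
23 = 7*3 + 2
3 = 1*2 + 1
2 = 2*1 + 0
gcd(121, 798) = 1, so the inverse exists.
Bézout: 1 = −42*798 + 277*121.
So 121⁻¹ ≡ 277 (mod 798).

277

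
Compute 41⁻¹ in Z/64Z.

64 = 1×41 + 23
41 = 1×23 + 18
23 = 1×18 + 5
18 = 3×5 + 3
5 = 1×3 + 2
3 = 1×2 + 1
2 = 2×1 + 0
gcd(41, 64) = 1, so the inverse exists.
Back-substitute for 1:
1 = 1×3 − 1×2
  = −1×5 + 2×3
  = 2×18 − 7×5
  = −7×23 + 9×18
  = 9×41 − 16×23
  = −16×64 + 25×41
So 41⁻¹ ≡ 25 (mod 64).

25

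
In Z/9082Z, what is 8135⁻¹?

1381

9082 = 1·8135 + 947
8135 = 8·947 + 559
947 = 1·559 + 388
559 = 1·388 + 171
388 = 2·171 + 46
171 = 3·46 + 33
46 = 1·33 + 13
33 = 2·13 + 7
13 = 1·7 + 6
7 = 1·6 + 1
6 = 6·1 + 0
gcd(8135, 9082) = 1, so the inverse exists.
Back-substitute for 1:
1 = 1·7 − 1·6
  = −1·13 + 2·7
  = 2·33 − 5·13
  = −5·46 + 7·33
  = 7·171 − 26·46
  = −26·388 + 59·171
  = 59·559 − 85·388
  = −85·947 + 144·559
  = 144·8135 − 1237·947
  = −1237·9082 + 1381·8135
So 8135⁻¹ ≡ 1381 (mod 9082).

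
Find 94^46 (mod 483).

4

Compute successive squares:
46 in binary is 101110, i.e. 46 = 32 + 8 + 4 + 2.
94^1 ≡ 94 (mod 483)
94^2 ≡ 94^2 = 8836 ≡ 142 (mod 483)
94^4 ≡ 142^2 = 20164 ≡ 361 (mod 483)
94^8 ≡ 361^2 = 130321 ≡ 394 (mod 483)
94^16 ≡ 394^2 = 155236 ≡ 193 (mod 483)
94^32 ≡ 193^2 = 37249 ≡ 58 (mod 483)
94^46 = 94^32 × 94^8 × 94^4 × 94^2 ≡ 58 × 394 × 361 × 142 (mod 483).
Accumulate the product:
58 × 394 = 22852 ≡ 151
151 × 361 = 54511 ≡ 415
415 × 142 = 58930 ≡ 4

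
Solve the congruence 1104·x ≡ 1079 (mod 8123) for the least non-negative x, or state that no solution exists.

gcd(1104, 8123) = 1, so a unique solution mod 8123 exists.
1104⁻¹ ≡ 802 (mod 8123).
x ≡ 802·1079 ≡ 4320 (mod 8123).

4320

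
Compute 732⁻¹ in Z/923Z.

894

Apply the Euclidean algorithm and back-substitute:
923 = 1×732 + 191
732 = 3×191 + 159
191 = 1×159 + 32
159 = 4×32 + 31
32 = 1×31 + 1
31 = 31×1 + 0
gcd(732, 923) = 1, so the inverse exists.
Bézout: 1 = 23×923 − 29×732.
So 732⁻¹ ≡ −29 ≡ 894 (mod 923).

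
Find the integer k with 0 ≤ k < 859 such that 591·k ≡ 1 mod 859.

125

Run the extended Euclidean algorithm:
859 = 1×591 + 268
591 = 2×268 + 55
268 = 4×55 + 48
55 = 1×48 + 7
48 = 6×7 + 6
7 = 1×6 + 1
6 = 6×1 + 0
gcd(591, 859) = 1, so the inverse exists.
Back-substitute for 1:
1 = 1×7 − 1×6
  = −1×48 + 7×7
  = 7×55 − 8×48
  = −8×268 + 39×55
  = 39×591 − 86×268
  = −86×859 + 125×591
So 591⁻¹ ≡ 125 (mod 859).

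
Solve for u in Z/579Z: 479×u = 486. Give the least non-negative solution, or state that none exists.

192

gcd(479, 579) = 1, so a unique solution mod 579 exists.
479⁻¹ ≡ 110 (mod 579).
u ≡ 110×486 ≡ 192 (mod 579).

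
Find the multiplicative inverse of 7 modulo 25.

Apply the Euclidean algorithm and back-substitute:
25 = 3*7 + 4
7 = 1*4 + 3
4 = 1*3 + 1
3 = 3*1 + 0
gcd(7, 25) = 1, so the inverse exists.
Bézout: 1 = 2*25 − 7*7.
So 7⁻¹ ≡ −7 ≡ 18 (mod 25).

18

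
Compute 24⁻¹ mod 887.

Run the extended Euclidean algorithm:
887 = 36×24 + 23
24 = 1×23 + 1
23 = 23×1 + 0
gcd(24, 887) = 1, so the inverse exists.
Bézout: 1 = −1×887 + 37×24.
So 24⁻¹ ≡ 37 (mod 887).

37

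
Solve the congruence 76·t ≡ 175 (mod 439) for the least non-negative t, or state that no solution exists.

320

gcd(76, 439) = 1, so a unique solution mod 439 exists.
76⁻¹ ≡ 52 (mod 439).
t ≡ 52·175 ≡ 320 (mod 439).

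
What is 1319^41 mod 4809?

41 in binary is 101001, i.e. 41 = 32 + 8 + 1.
1319^1 ≡ 1319 (mod 4809)
1319^2 ≡ 1319^2 = 1739761 ≡ 3712 (mod 4809)
1319^4 ≡ 3712^2 = 13778944 ≡ 1159 (mod 4809)
1319^8 ≡ 1159^2 = 1343281 ≡ 1570 (mod 4809)
1319^16 ≡ 1570^2 = 2464900 ≡ 2692 (mod 4809)
1319^32 ≡ 2692^2 = 7246864 ≡ 4510 (mod 4809)
1319^41 = 1319^32 * 1319^8 * 1319^1 ≡ 4510 * 1570 * 1319 (mod 4809).
Accumulate the product:
4510 * 1570 = 7080700 ≡ 1852
1852 * 1319 = 2442788 ≡ 4625

4625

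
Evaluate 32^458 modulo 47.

458 in binary is 111001010, i.e. 458 = 256 + 128 + 64 + 8 + 2.
32^1 ≡ 32 (mod 47)
32^2 ≡ 32^2 = 1024 ≡ 37 (mod 47)
32^4 ≡ 37^2 = 1369 ≡ 6 (mod 47)
32^8 ≡ 6^2 = 36 (mod 47)
32^16 ≡ 36^2 = 1296 ≡ 27 (mod 47)
32^32 ≡ 27^2 = 729 ≡ 24 (mod 47)
32^64 ≡ 24^2 = 576 ≡ 12 (mod 47)
32^128 ≡ 12^2 = 144 ≡ 3 (mod 47)
32^256 ≡ 3^2 = 9 (mod 47)
32^458 = 32^256 * 32^128 * 32^64 * 32^8 * 32^2 ≡ 9 * 3 * 12 * 36 * 37 (mod 47).
Accumulate the product:
9 * 3 = 27
27 * 12 = 324 ≡ 42
42 * 36 = 1512 ≡ 8
8 * 37 = 296 ≡ 14

14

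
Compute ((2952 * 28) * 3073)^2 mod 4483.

1410

2952 * 28 = 82656 ≡ 1962 (mod 4483)
1962 * 3073 = 6029226 ≡ 4074 (mod 4483)
(4074)^2 ≡ 1410 (mod 4483)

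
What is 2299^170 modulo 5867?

2299^1 ≡ 2299 (mod 5867)
2299^2 ≡ 2299^2 = 5285401 ≡ 5101 (mod 5867)
2299^4 ≡ 5101^2 = 26020201 ≡ 56 (mod 5867)
2299^8 ≡ 56^2 = 3136 (mod 5867)
2299^16 ≡ 3136^2 = 9834496 ≡ 1404 (mod 5867)
2299^32 ≡ 1404^2 = 1971216 ≡ 5771 (mod 5867)
2299^64 ≡ 5771^2 = 33304441 ≡ 3349 (mod 5867)
2299^128 ≡ 3349^2 = 11215801 ≡ 3964 (mod 5867)
2299^170 = 2299^128 × 2299^32 × 2299^8 × 2299^2 ≡ 3964 × 5771 × 3136 × 5101 (mod 5867).
Accumulate the product:
3964 × 5771 = 22876244 ≡ 811
811 × 3136 = 2543296 ≡ 2885
2885 × 5101 = 14716385 ≡ 1949

1949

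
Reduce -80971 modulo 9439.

3980

-80971 = -9×9439 + 3980, so -80971 ≡ 3980 (mod 9439).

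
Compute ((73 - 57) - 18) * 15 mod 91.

61

73 - 57 = 16
16 - 18 = -2 ≡ 89 (mod 91)
89 * 15 = 1335 ≡ 61 (mod 91)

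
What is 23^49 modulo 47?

41

By square-and-multiply:
49 in binary is 110001, i.e. 49 = 32 + 16 + 1.
23^1 ≡ 23 (mod 47)
23^2 ≡ 23^2 = 529 ≡ 12 (mod 47)
23^4 ≡ 12^2 = 144 ≡ 3 (mod 47)
23^8 ≡ 3^2 = 9 (mod 47)
23^16 ≡ 9^2 = 81 ≡ 34 (mod 47)
23^32 ≡ 34^2 = 1156 ≡ 28 (mod 47)
23^49 = 23^32 * 23^16 * 23^1 ≡ 28 * 34 * 23 (mod 47).
Accumulate the product:
28 * 34 = 952 ≡ 12
12 * 23 = 276 ≡ 41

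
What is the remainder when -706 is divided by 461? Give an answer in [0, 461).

-706 = -2×461 + 216, so -706 ≡ 216 (mod 461).

216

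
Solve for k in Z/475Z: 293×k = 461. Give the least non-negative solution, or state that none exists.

gcd(293, 475) = 1, so a unique solution mod 475 exists.
293⁻¹ ≡ 107 (mod 475).
k ≡ 107×461 ≡ 402 (mod 475).

402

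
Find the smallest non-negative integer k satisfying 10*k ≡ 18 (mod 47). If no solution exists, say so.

gcd(10, 47) = 1, so a unique solution mod 47 exists.
10⁻¹ ≡ 33 (mod 47).
k ≡ 33*18 ≡ 30 (mod 47).

30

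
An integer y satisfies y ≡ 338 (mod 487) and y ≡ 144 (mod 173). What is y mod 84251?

61213

487⁻¹ mod 173: 487·27 ≡ 1 (mod 173), so 487⁻¹ ≡ 27.
y = 338 + 487·((144 − 338)·27 mod 173) = 338 + 487·125 = 61213.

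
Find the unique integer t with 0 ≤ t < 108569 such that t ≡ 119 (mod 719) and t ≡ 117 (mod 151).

30317

719⁻¹ mod 151: 719*130 ≡ 1 (mod 151), so 719⁻¹ ≡ 130.
t = 119 + 719*((117 − 119)*130 mod 151) = 119 + 719*42 = 30317.
Check: 30317 mod 719 = 119, 30317 mod 151 = 117. ✓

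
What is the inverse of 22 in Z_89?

85

Run the extended Euclidean algorithm:
89 = 4*22 + 1
22 = 22*1 + 0
gcd(22, 89) = 1, so the inverse exists.
Bézout: 1 = 1*89 − 4*22.
So 22⁻¹ ≡ −4 ≡ 85 (mod 89).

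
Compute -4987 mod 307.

-4987 = -17·307 + 232, so -4987 ≡ 232 (mod 307).

232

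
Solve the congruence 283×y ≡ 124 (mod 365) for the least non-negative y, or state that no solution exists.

gcd(283, 365) = 1, so a unique solution mod 365 exists.
283⁻¹ ≡ 227 (mod 365).
y ≡ 227×124 ≡ 43 (mod 365).

43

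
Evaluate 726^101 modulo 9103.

8487

By square-and-multiply:
101 in binary is 1100101, i.e. 101 = 64 + 32 + 4 + 1.
726^1 ≡ 726 (mod 9103)
726^2 ≡ 726^2 = 527076 ≡ 8205 (mod 9103)
726^4 ≡ 8205^2 = 67322025 ≡ 5340 (mod 9103)
726^8 ≡ 5340^2 = 28515600 ≡ 5004 (mod 9103)
726^16 ≡ 5004^2 = 25040016 ≡ 6766 (mod 9103)
726^32 ≡ 6766^2 = 45778756 ≡ 8872 (mod 9103)
726^64 ≡ 8872^2 = 78712384 ≡ 7846 (mod 9103)
726^101 = 726^64 * 726^32 * 726^4 * 726^1 ≡ 7846 * 8872 * 5340 * 726 (mod 9103).
Accumulate the product:
7846 * 8872 = 69609712 ≡ 8174
8174 * 5340 = 43649160 ≡ 275
275 * 726 = 199650 ≡ 8487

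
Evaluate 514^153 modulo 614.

By square-and-multiply:
153 in binary is 10011001, i.e. 153 = 128 + 16 + 8 + 1.
514^1 ≡ 514 (mod 614)
514^2 ≡ 514^2 = 264196 ≡ 176 (mod 614)
514^4 ≡ 176^2 = 30976 ≡ 276 (mod 614)
514^8 ≡ 276^2 = 76176 ≡ 40 (mod 614)
514^16 ≡ 40^2 = 1600 ≡ 372 (mod 614)
514^32 ≡ 372^2 = 138384 ≡ 234 (mod 614)
514^64 ≡ 234^2 = 54756 ≡ 110 (mod 614)
514^128 ≡ 110^2 = 12100 ≡ 434 (mod 614)
514^153 = 514^128 * 514^16 * 514^8 * 514^1 ≡ 434 * 372 * 40 * 514 (mod 614).
Accumulate the product:
434 * 372 = 161448 ≡ 580
580 * 40 = 23200 ≡ 482
482 * 514 = 247748 ≡ 306

306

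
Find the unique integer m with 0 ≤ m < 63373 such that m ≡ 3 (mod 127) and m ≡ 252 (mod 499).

127⁻¹ mod 499: 127*444 ≡ 1 (mod 499), so 127⁻¹ ≡ 444.
m = 3 + 127*((252 − 3)*444 mod 499) = 3 + 127*277 = 35182.
Check: 35182 mod 127 = 3, 35182 mod 499 = 252. ✓

35182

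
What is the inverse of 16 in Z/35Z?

11

35 = 2*16 + 3
16 = 5*3 + 1
3 = 3*1 + 0
gcd(16, 35) = 1, so the inverse exists.
Back-substitute for 1:
1 = 1*16 − 5*3
  = −5*35 + 11*16
So 16⁻¹ ≡ 11 (mod 35).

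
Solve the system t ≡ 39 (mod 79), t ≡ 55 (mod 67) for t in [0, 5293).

79⁻¹ mod 67: 79×28 ≡ 1 (mod 67), so 79⁻¹ ≡ 28.
t = 39 + 79×((55 − 39)×28 mod 67) = 39 + 79×46 = 3673.

3673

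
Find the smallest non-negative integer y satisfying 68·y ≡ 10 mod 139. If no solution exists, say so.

gcd(68, 139) = 1, so a unique solution mod 139 exists.
68⁻¹ ≡ 92 (mod 139).
y ≡ 92·10 ≡ 86 (mod 139).

86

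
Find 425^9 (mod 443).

425^1 ≡ 425 (mod 443)
425^2 ≡ 425^2 = 180625 ≡ 324 (mod 443)
425^4 ≡ 324^2 = 104976 ≡ 428 (mod 443)
425^8 ≡ 428^2 = 183184 ≡ 225 (mod 443)
425^9 = 425^8 · 425^1 ≡ 225 · 425 (mod 443).
225 · 425 = 95625 ≡ 380 (mod 443).

380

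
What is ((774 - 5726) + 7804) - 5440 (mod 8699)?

774 - 5726 = -4952 ≡ 3747 (mod 8699)
3747 + 7804 = 11551 ≡ 2852 (mod 8699)
2852 - 5440 = -2588 ≡ 6111 (mod 8699)

6111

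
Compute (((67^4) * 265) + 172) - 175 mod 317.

104

(67)^4 ≡ 65 (mod 317)
65 * 265 = 17225 ≡ 107 (mod 317)
107 + 172 = 279
279 - 175 = 104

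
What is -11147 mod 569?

233

-11147 = -20·569 + 233, so -11147 ≡ 233 (mod 569).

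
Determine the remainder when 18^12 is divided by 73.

Compute successive squares:
18^1 ≡ 18 (mod 73)
18^2 ≡ 18^2 = 324 ≡ 32 (mod 73)
18^4 ≡ 32^2 = 1024 ≡ 2 (mod 73)
18^8 ≡ 2^2 = 4 (mod 73)
18^12 = 18^8 * 18^4 ≡ 4 * 2 (mod 73).
4 * 2 = 8 ≡ 8 (mod 73).

8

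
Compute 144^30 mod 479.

326

144^1 ≡ 144 (mod 479)
144^2 ≡ 144^2 = 20736 ≡ 139 (mod 479)
144^4 ≡ 139^2 = 19321 ≡ 161 (mod 479)
144^8 ≡ 161^2 = 25921 ≡ 55 (mod 479)
144^16 ≡ 55^2 = 3025 ≡ 151 (mod 479)
144^30 = 144^16 · 144^8 · 144^4 · 144^2 ≡ 151 · 55 · 161 · 139 (mod 479).
Accumulate the product:
151 · 55 = 8305 ≡ 162
162 · 161 = 26082 ≡ 216
216 · 139 = 30024 ≡ 326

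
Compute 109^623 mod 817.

Using repeated squaring:
109^1 ≡ 109 (mod 817)
109^2 ≡ 109^2 = 11881 ≡ 443 (mod 817)
109^4 ≡ 443^2 = 196249 ≡ 169 (mod 817)
109^8 ≡ 169^2 = 28561 ≡ 783 (mod 817)
109^16 ≡ 783^2 = 613089 ≡ 339 (mod 817)
109^32 ≡ 339^2 = 114921 ≡ 541 (mod 817)
109^64 ≡ 541^2 = 292681 ≡ 195 (mod 817)
109^128 ≡ 195^2 = 38025 ≡ 443 (mod 817)
109^256 ≡ 443^2 = 196249 ≡ 169 (mod 817)
109^512 ≡ 169^2 = 28561 ≡ 783 (mod 817)
109^623 = 109^512 · 109^64 · 109^32 · 109^8 · 109^4 · 109^2 · 109^1 ≡ 783 · 195 · 541 · 783 · 169 · 443 · 109 (mod 817).
Accumulate the product:
783 · 195 = 152685 ≡ 723
723 · 541 = 391143 ≡ 617
617 · 783 = 483111 ≡ 264
264 · 169 = 44616 ≡ 498
498 · 443 = 220614 ≡ 24
24 · 109 = 2616 ≡ 165

165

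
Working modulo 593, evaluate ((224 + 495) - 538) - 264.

510

224 + 495 = 719 ≡ 126 (mod 593)
126 - 538 = -412 ≡ 181 (mod 593)
181 - 264 = -83 ≡ 510 (mod 593)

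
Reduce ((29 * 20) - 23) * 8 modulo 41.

29 * 20 = 580 ≡ 6 (mod 41)
6 - 23 = -17 ≡ 24 (mod 41)
24 * 8 = 192 ≡ 28 (mod 41)

28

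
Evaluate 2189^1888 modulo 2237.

74

Compute successive squares:
1888 in binary is 11101100000, i.e. 1888 = 1024 + 512 + 256 + 64 + 32.
2189^1 ≡ 2189 (mod 2237)
2189^2 ≡ 2189^2 = 4791721 ≡ 67 (mod 2237)
2189^4 ≡ 67^2 = 4489 ≡ 15 (mod 2237)
2189^8 ≡ 15^2 = 225 (mod 2237)
2189^16 ≡ 225^2 = 50625 ≡ 1411 (mod 2237)
2189^32 ≡ 1411^2 = 1990921 ≡ 2228 (mod 2237)
2189^64 ≡ 2228^2 = 4963984 ≡ 81 (mod 2237)
2189^128 ≡ 81^2 = 6561 ≡ 2087 (mod 2237)
2189^256 ≡ 2087^2 = 4355569 ≡ 130 (mod 2237)
2189^512 ≡ 130^2 = 16900 ≡ 1241 (mod 2237)
2189^1024 ≡ 1241^2 = 1540081 ≡ 1025 (mod 2237)
2189^1888 = 2189^1024 * 2189^512 * 2189^256 * 2189^64 * 2189^32 ≡ 1025 * 1241 * 130 * 81 * 2228 (mod 2237).
Accumulate the product:
1025 * 1241 = 1272025 ≡ 1409
1409 * 130 = 183170 ≡ 1973
1973 * 81 = 159813 ≡ 986
986 * 2228 = 2196808 ≡ 74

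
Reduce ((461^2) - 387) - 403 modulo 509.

496

(461)^2 ≡ 268 (mod 509)
268 - 387 = -119 ≡ 390 (mod 509)
390 - 403 = -13 ≡ 496 (mod 509)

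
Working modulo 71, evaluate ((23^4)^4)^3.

37

(23)^4 ≡ 30 (mod 71)
(30)^4 ≡ 32 (mod 71)
(32)^3 ≡ 37 (mod 71)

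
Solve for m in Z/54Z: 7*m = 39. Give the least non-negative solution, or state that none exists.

21

gcd(7, 54) = 1, so a unique solution mod 54 exists.
7⁻¹ ≡ 31 (mod 54).
m ≡ 31*39 ≡ 21 (mod 54).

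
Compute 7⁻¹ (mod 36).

31

Run the extended Euclidean algorithm:
36 = 5×7 + 1
7 = 7×1 + 0
gcd(7, 36) = 1, so the inverse exists.
Bézout: 1 = 1×36 − 5×7.
So 7⁻¹ ≡ −5 ≡ 31 (mod 36).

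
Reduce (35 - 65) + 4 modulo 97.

35 - 65 = -30 ≡ 67 (mod 97)
67 + 4 = 71

71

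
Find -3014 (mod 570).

-3014 = -6×570 + 406, so -3014 ≡ 406 (mod 570).

406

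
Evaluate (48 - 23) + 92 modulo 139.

117

48 - 23 = 25
25 + 92 = 117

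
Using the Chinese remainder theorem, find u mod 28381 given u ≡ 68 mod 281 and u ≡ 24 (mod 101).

630

281⁻¹ mod 101: 281×78 ≡ 1 (mod 101), so 281⁻¹ ≡ 78.
u = 68 + 281×((24 − 68)×78 mod 101) = 68 + 281×2 = 630.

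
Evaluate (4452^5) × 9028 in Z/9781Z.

(4452)^5 ≡ 598 (mod 9781)
598 × 9028 = 5398744 ≡ 9413 (mod 9781)

9413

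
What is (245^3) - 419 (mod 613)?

449

(245)^3 ≡ 255 (mod 613)
255 - 419 = -164 ≡ 449 (mod 613)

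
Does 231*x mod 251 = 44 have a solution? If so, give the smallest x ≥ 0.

gcd(231, 251) = 1, so a unique solution mod 251 exists.
231⁻¹ ≡ 138 (mod 251).
x ≡ 138*44 ≡ 48 (mod 251).

48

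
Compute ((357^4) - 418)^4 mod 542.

(357)^4 ≡ 279 (mod 542)
279 - 418 = -139 ≡ 403 (mod 542)
(403)^4 ≡ 167 (mod 542)

167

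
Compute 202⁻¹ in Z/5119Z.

4080

Run the extended Euclidean algorithm:
5119 = 25×202 + 69
202 = 2×69 + 64
69 = 1×64 + 5
64 = 12×5 + 4
5 = 1×4 + 1
4 = 4×1 + 0
gcd(202, 5119) = 1, so the inverse exists.
Bézout: 1 = 41×5119 − 1039×202.
So 202⁻¹ ≡ −1039 ≡ 4080 (mod 5119).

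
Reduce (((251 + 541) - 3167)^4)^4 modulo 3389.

3378

251 + 541 = 792
792 - 3167 = -2375 ≡ 1014 (mod 3389)
(1014)^4 ≡ 572 (mod 3389)
(572)^4 ≡ 3378 (mod 3389)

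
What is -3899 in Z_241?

-3899 = -17×241 + 198, so -3899 ≡ 198 (mod 241).

198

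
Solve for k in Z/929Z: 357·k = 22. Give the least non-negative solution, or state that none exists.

393

gcd(357, 929) = 1, so a unique solution mod 929 exists.
357⁻¹ ≡ 229 (mod 929).
k ≡ 229·22 ≡ 393 (mod 929).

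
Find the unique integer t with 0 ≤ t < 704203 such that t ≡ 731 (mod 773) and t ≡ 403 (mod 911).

84215

773⁻¹ mod 911: 773*33 ≡ 1 (mod 911), so 773⁻¹ ≡ 33.
t = 731 + 773*((403 − 731)*33 mod 911) = 731 + 773*108 = 84215.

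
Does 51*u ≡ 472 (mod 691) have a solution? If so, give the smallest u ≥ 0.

gcd(51, 691) = 1, so a unique solution mod 691 exists.
51⁻¹ ≡ 271 (mod 691).
u ≡ 271*472 ≡ 77 (mod 691).

77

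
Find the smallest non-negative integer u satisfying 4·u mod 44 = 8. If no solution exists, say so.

gcd(4, 44) = 4, and 4 | 8, so solutions exist.
Divide through by 4: 1·u ≡ 2 (mod 11).
1⁻¹ ≡ 1 (mod 11).
u ≡ 1·2 ≡ 2 (mod 11).
The smallest non-negative solution is u = 2.

2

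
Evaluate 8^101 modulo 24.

By square-and-multiply:
101 in binary is 1100101, i.e. 101 = 64 + 32 + 4 + 1.
8^1 ≡ 8 (mod 24)
8^2 ≡ 8^2 = 64 ≡ 16 (mod 24)
8^4 ≡ 16^2 = 256 ≡ 16 (mod 24)
8^8 ≡ 16^2 = 256 ≡ 16 (mod 24)
8^16 ≡ 16^2 = 256 ≡ 16 (mod 24)
8^32 ≡ 16^2 = 256 ≡ 16 (mod 24)
8^64 ≡ 16^2 = 256 ≡ 16 (mod 24)
8^101 = 8^64 × 8^32 × 8^4 × 8^1 ≡ 16 × 16 × 16 × 8 (mod 24).
Accumulate the product:
16 × 16 = 256 ≡ 16
16 × 16 = 256 ≡ 16
16 × 8 = 128 ≡ 8

8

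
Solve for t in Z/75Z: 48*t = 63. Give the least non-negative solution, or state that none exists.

gcd(48, 75) = 3, and 3 | 63, so solutions exist.
Divide through by 3: 16*t ≡ 21 (mod 25).
16⁻¹ ≡ 11 (mod 25).
t ≡ 11*21 ≡ 6 (mod 25).
The smallest non-negative solution is t = 6.

6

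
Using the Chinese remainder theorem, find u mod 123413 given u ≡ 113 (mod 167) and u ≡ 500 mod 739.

38189

167⁻¹ mod 739: 167*562 ≡ 1 (mod 739), so 167⁻¹ ≡ 562.
u = 113 + 167*((500 − 113)*562 mod 739) = 113 + 167*228 = 38189.
Check: 38189 mod 167 = 113, 38189 mod 739 = 500. ✓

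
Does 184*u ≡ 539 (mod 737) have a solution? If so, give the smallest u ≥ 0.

55

gcd(184, 737) = 1, so a unique solution mod 737 exists.
184⁻¹ ≡ 733 (mod 737).
u ≡ 733*539 ≡ 55 (mod 737).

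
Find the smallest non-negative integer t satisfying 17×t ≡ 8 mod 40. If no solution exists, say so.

24

gcd(17, 40) = 1, so a unique solution mod 40 exists.
17⁻¹ ≡ 33 (mod 40).
t ≡ 33×8 ≡ 24 (mod 40).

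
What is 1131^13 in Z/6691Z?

6514

Compute successive squares:
13 in binary is 1101, i.e. 13 = 8 + 4 + 1.
1131^1 ≡ 1131 (mod 6691)
1131^2 ≡ 1131^2 = 1279161 ≡ 1180 (mod 6691)
1131^4 ≡ 1180^2 = 1392400 ≡ 672 (mod 6691)
1131^8 ≡ 672^2 = 451584 ≡ 3287 (mod 6691)
1131^13 = 1131^8 · 1131^4 · 1131^1 ≡ 3287 · 672 · 1131 (mod 6691).
Accumulate the product:
3287 · 672 = 2208864 ≡ 834
834 · 1131 = 943254 ≡ 6514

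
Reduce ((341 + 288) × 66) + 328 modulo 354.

341 + 288 = 629 ≡ 275 (mod 354)
275 × 66 = 18150 ≡ 96 (mod 354)
96 + 328 = 424 ≡ 70 (mod 354)

70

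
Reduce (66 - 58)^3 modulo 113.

60

66 - 58 = 8
(8)^3 ≡ 60 (mod 113)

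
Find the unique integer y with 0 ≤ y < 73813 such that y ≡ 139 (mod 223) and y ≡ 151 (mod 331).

32920

223⁻¹ mod 331: 223*95 ≡ 1 (mod 331), so 223⁻¹ ≡ 95.
y = 139 + 223*((151 − 139)*95 mod 331) = 139 + 223*147 = 32920.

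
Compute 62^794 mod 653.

168

Compute successive squares:
794 in binary is 1100011010, i.e. 794 = 512 + 256 + 16 + 8 + 2.
62^1 ≡ 62 (mod 653)
62^2 ≡ 62^2 = 3844 ≡ 579 (mod 653)
62^4 ≡ 579^2 = 335241 ≡ 252 (mod 653)
62^8 ≡ 252^2 = 63504 ≡ 163 (mod 653)
62^16 ≡ 163^2 = 26569 ≡ 449 (mod 653)
62^32 ≡ 449^2 = 201601 ≡ 477 (mod 653)
62^64 ≡ 477^2 = 227529 ≡ 285 (mod 653)
62^128 ≡ 285^2 = 81225 ≡ 253 (mod 653)
62^256 ≡ 253^2 = 64009 ≡ 15 (mod 653)
62^512 ≡ 15^2 = 225 (mod 653)
62^794 = 62^512 * 62^256 * 62^16 * 62^8 * 62^2 ≡ 225 * 15 * 449 * 163 * 579 (mod 653).
Accumulate the product:
225 * 15 = 3375 ≡ 110
110 * 449 = 49390 ≡ 415
415 * 163 = 67645 ≡ 386
386 * 579 = 223494 ≡ 168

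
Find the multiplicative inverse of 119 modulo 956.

Apply the Euclidean algorithm and back-substitute:
956 = 8×119 + 4
119 = 29×4 + 3
4 = 1×3 + 1
3 = 3×1 + 0
gcd(119, 956) = 1, so the inverse exists.
Back-substitute for 1:
1 = 1×4 − 1×3
  = −1×119 + 30×4
  = 30×956 − 241×119
So 119⁻¹ ≡ −241 ≡ 715 (mod 956).

715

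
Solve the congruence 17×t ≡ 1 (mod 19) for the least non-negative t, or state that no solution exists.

gcd(17, 19) = 1, so a unique solution mod 19 exists.
17⁻¹ ≡ 9 (mod 19).
t ≡ 9×1 ≡ 9 (mod 19).

9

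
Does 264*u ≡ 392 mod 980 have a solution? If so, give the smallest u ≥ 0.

gcd(264, 980) = 4, and 4 | 392, so solutions exist.
Divide through by 4: 66*u ≡ 98 (mod 245).
66⁻¹ ≡ 26 (mod 245).
u ≡ 26*98 ≡ 98 (mod 245).
The smallest non-negative solution is u = 98.

98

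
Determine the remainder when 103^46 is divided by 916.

413

Compute successive squares:
103^1 ≡ 103 (mod 916)
103^2 ≡ 103^2 = 10609 ≡ 533 (mod 916)
103^4 ≡ 533^2 = 284089 ≡ 129 (mod 916)
103^8 ≡ 129^2 = 16641 ≡ 153 (mod 916)
103^16 ≡ 153^2 = 23409 ≡ 509 (mod 916)
103^32 ≡ 509^2 = 259081 ≡ 769 (mod 916)
103^46 = 103^32 · 103^8 · 103^4 · 103^2 ≡ 769 · 153 · 129 · 533 (mod 916).
Accumulate the product:
769 · 153 = 117657 ≡ 409
409 · 129 = 52761 ≡ 549
549 · 533 = 292617 ≡ 413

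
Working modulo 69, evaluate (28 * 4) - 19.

28 * 4 = 112 ≡ 43 (mod 69)
43 - 19 = 24

24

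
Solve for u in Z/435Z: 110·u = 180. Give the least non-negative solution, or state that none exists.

gcd(110, 435) = 5, and 5 | 180, so solutions exist.
Divide through by 5: 22·u ≡ 36 mod 87.
22⁻¹ ≡ 4 (mod 87).
u ≡ 4·36 ≡ 57 (mod 87).
The smallest non-negative solution is u = 57.

57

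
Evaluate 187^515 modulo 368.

By square-and-multiply:
515 in binary is 1000000011, i.e. 515 = 512 + 2 + 1.
187^1 ≡ 187 (mod 368)
187^2 ≡ 187^2 = 34969 ≡ 9 (mod 368)
187^4 ≡ 9^2 = 81 (mod 368)
187^8 ≡ 81^2 = 6561 ≡ 305 (mod 368)
187^16 ≡ 305^2 = 93025 ≡ 289 (mod 368)
187^32 ≡ 289^2 = 83521 ≡ 353 (mod 368)
187^64 ≡ 353^2 = 124609 ≡ 225 (mod 368)
187^128 ≡ 225^2 = 50625 ≡ 209 (mod 368)
187^256 ≡ 209^2 = 43681 ≡ 257 (mod 368)
187^512 ≡ 257^2 = 66049 ≡ 177 (mod 368)
187^515 = 187^512 * 187^2 * 187^1 ≡ 177 * 9 * 187 (mod 368).
Accumulate the product:
177 * 9 = 1593 ≡ 121
121 * 187 = 22627 ≡ 179

179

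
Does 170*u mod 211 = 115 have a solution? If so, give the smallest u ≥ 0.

gcd(170, 211) = 1, so a unique solution mod 211 exists.
170⁻¹ ≡ 36 (mod 211).
u ≡ 36*115 ≡ 131 (mod 211).

131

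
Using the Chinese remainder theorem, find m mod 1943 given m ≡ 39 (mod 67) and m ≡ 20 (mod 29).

977

67⁻¹ mod 29: 67·13 ≡ 1 (mod 29), so 67⁻¹ ≡ 13.
m = 39 + 67·((20 − 39)·13 mod 29) = 39 + 67·14 = 977.
Check: 977 mod 67 = 39, 977 mod 29 = 20. ✓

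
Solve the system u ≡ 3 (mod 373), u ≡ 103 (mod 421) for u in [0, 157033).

373⁻¹ mod 421: 373·114 ≡ 1 (mod 421), so 373⁻¹ ≡ 114.
u = 3 + 373·((103 − 3)·114 mod 421) = 3 + 373·33 = 12312.

12312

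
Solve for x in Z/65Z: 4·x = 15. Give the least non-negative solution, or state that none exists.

20

gcd(4, 65) = 1, so a unique solution mod 65 exists.
4⁻¹ ≡ 49 (mod 65).
x ≡ 49·15 ≡ 20 (mod 65).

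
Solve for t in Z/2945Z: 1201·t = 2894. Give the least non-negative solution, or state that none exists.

gcd(1201, 2945) = 1, so a unique solution mod 2945 exists.
1201⁻¹ ≡ 461 (mod 2945).
t ≡ 461·2894 ≡ 49 (mod 2945).

49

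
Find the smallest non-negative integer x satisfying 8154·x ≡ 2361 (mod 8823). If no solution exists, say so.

gcd(8154, 8823) = 3, and 3 | 2361, so solutions exist.
Divide through by 3: 2718·x = 787 (mod 2941).
2718⁻¹ ≡ 2031 (mod 2941).
x ≡ 2031·787 ≡ 1434 (mod 2941).
The smallest non-negative solution is x = 1434.

1434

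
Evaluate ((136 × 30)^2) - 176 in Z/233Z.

5

136 × 30 = 4080 ≡ 119 (mod 233)
(119)^2 ≡ 181 (mod 233)
181 - 176 = 5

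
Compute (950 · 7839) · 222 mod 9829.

950 · 7839 = 7447050 ≡ 6497 (mod 9829)
6497 · 222 = 1442334 ≡ 7300 (mod 9829)

7300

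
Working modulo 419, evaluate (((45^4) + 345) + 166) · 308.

(45)^4 ≡ 291 (mod 419)
291 + 345 = 636 ≡ 217 (mod 419)
217 + 166 = 383
383 · 308 = 117964 ≡ 225 (mod 419)

225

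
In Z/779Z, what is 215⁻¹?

779 = 3·215 + 134
215 = 1·134 + 81
134 = 1·81 + 53
81 = 1·53 + 28
53 = 1·28 + 25
28 = 1·25 + 3
25 = 8·3 + 1
3 = 3·1 + 0
gcd(215, 779) = 1, so the inverse exists.
Back-substitute for 1:
1 = 1·25 − 8·3
  = −8·28 + 9·25
  = 9·53 − 17·28
  = −17·81 + 26·53
  = 26·134 − 43·81
  = −43·215 + 69·134
  = 69·779 − 250·215
So 215⁻¹ ≡ −250 ≡ 529 (mod 779).

529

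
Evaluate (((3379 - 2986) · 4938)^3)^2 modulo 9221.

7269

3379 - 2986 = 393
393 · 4938 = 1940634 ≡ 4224 (mod 9221)
(4224)^3 ≡ 6815 (mod 9221)
(6815)^2 ≡ 7269 (mod 9221)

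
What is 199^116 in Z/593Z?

450

By square-and-multiply:
116 in binary is 1110100, i.e. 116 = 64 + 32 + 16 + 4.
199^1 ≡ 199 (mod 593)
199^2 ≡ 199^2 = 39601 ≡ 463 (mod 593)
199^4 ≡ 463^2 = 214369 ≡ 296 (mod 593)
199^8 ≡ 296^2 = 87616 ≡ 445 (mod 593)
199^16 ≡ 445^2 = 198025 ≡ 556 (mod 593)
199^32 ≡ 556^2 = 309136 ≡ 183 (mod 593)
199^64 ≡ 183^2 = 33489 ≡ 281 (mod 593)
199^116 = 199^64 · 199^32 · 199^16 · 199^4 ≡ 281 · 183 · 556 · 296 (mod 593).
Accumulate the product:
281 · 183 = 51423 ≡ 425
425 · 556 = 236300 ≡ 286
286 · 296 = 84656 ≡ 450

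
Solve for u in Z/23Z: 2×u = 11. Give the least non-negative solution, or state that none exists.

17

gcd(2, 23) = 1, so a unique solution mod 23 exists.
2⁻¹ ≡ 12 (mod 23).
u ≡ 12×11 ≡ 17 (mod 23).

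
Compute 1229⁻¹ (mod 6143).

3074

6143 = 4×1229 + 1227
1229 = 1×1227 + 2
1227 = 613×2 + 1
2 = 2×1 + 0
gcd(1229, 6143) = 1, so the inverse exists.
Back-substitute for 1:
1 = 1×1227 − 613×2
  = −613×1229 + 614×1227
  = 614×6143 − 3069×1229
So 1229⁻¹ ≡ −3069 ≡ 3074 (mod 6143).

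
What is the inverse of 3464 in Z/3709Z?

3164

Run the extended Euclidean algorithm:
3709 = 1*3464 + 245
3464 = 14*245 + 34
245 = 7*34 + 7
34 = 4*7 + 6
7 = 1*6 + 1
6 = 6*1 + 0
gcd(3464, 3709) = 1, so the inverse exists.
Bézout: 1 = 509*3709 − 545*3464.
So 3464⁻¹ ≡ −545 ≡ 3164 (mod 3709).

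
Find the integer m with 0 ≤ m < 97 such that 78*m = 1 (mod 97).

97 = 1·78 + 19
78 = 4·19 + 2
19 = 9·2 + 1
2 = 2·1 + 0
gcd(78, 97) = 1, so the inverse exists.
Bézout: 1 = 37·97 − 46·78.
So 78⁻¹ ≡ −46 ≡ 51 (mod 97).

51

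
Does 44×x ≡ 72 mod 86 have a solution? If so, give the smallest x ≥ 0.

gcd(44, 86) = 2, and 2 | 72, so solutions exist.
Divide through by 2: 22×x = 36 (mod 43).
22⁻¹ ≡ 2 (mod 43).
x ≡ 2×36 ≡ 29 (mod 43).
The smallest non-negative solution is x = 29.

29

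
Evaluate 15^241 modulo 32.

15

Compute successive squares:
15^1 ≡ 15 (mod 32)
15^2 ≡ 15^2 = 225 ≡ 1 (mod 32)
15^4 ≡ 1^2 = 1 (mod 32)
15^8 ≡ 1^2 = 1 (mod 32)
15^16 ≡ 1^2 = 1 (mod 32)
15^32 ≡ 1^2 = 1 (mod 32)
15^64 ≡ 1^2 = 1 (mod 32)
15^128 ≡ 1^2 = 1 (mod 32)
15^241 = 15^128 · 15^64 · 15^32 · 15^16 · 15^1 ≡ 1 · 1 · 1 · 1 · 15 (mod 32).
Accumulate the product:
1 · 1 = 1
1 · 1 = 1
1 · 1 = 1
1 · 15 = 15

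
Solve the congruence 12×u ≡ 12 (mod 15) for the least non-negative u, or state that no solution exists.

1

gcd(12, 15) = 3, and 3 | 12, so solutions exist.
Divide through by 3: 4×u = 4 (mod 5).
4⁻¹ ≡ 4 (mod 5).
u ≡ 4×4 ≡ 1 (mod 5).
The smallest non-negative solution is u = 1.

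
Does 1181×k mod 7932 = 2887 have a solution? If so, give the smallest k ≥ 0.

3683

gcd(1181, 7932) = 1, so a unique solution mod 7932 exists.
1181⁻¹ ≡ 1397 (mod 7932).
k ≡ 1397×2887 ≡ 3683 (mod 7932).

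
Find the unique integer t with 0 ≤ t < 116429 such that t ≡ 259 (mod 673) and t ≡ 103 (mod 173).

109958

673⁻¹ mod 173: 673*91 ≡ 1 (mod 173), so 673⁻¹ ≡ 91.
t = 259 + 673*((103 − 259)*91 mod 173) = 259 + 673*163 = 109958.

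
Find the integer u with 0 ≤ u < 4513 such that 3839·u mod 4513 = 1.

3060

4513 = 1×3839 + 674
3839 = 5×674 + 469
674 = 1×469 + 205
469 = 2×205 + 59
205 = 3×59 + 28
59 = 2×28 + 3
28 = 9×3 + 1
3 = 3×1 + 0
gcd(3839, 4513) = 1, so the inverse exists.
Bézout: 1 = 1236×4513 − 1453×3839.
So 3839⁻¹ ≡ −1453 ≡ 3060 (mod 4513).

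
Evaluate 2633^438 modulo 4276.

1661

438 in binary is 110110110, i.e. 438 = 256 + 128 + 32 + 16 + 4 + 2.
2633^1 ≡ 2633 (mod 4276)
2633^2 ≡ 2633^2 = 6932689 ≡ 1293 (mod 4276)
2633^4 ≡ 1293^2 = 1671849 ≡ 4209 (mod 4276)
2633^8 ≡ 4209^2 = 17715681 ≡ 213 (mod 4276)
2633^16 ≡ 213^2 = 45369 ≡ 2609 (mod 4276)
2633^32 ≡ 2609^2 = 6806881 ≡ 3765 (mod 4276)
2633^64 ≡ 3765^2 = 14175225 ≡ 285 (mod 4276)
2633^128 ≡ 285^2 = 81225 ≡ 4257 (mod 4276)
2633^256 ≡ 4257^2 = 18122049 ≡ 361 (mod 4276)
2633^438 = 2633^256 · 2633^128 · 2633^32 · 2633^16 · 2633^4 · 2633^2 ≡ 361 · 4257 · 3765 · 2609 · 4209 · 1293 (mod 4276).
Accumulate the product:
361 · 4257 = 1536777 ≡ 1693
1693 · 3765 = 6374145 ≡ 2905
2905 · 2609 = 7579145 ≡ 2073
2073 · 4209 = 8725257 ≡ 2217
2217 · 1293 = 2866581 ≡ 1661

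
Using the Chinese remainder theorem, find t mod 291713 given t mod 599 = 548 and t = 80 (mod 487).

29300

599⁻¹ mod 487: 599×387 ≡ 1 (mod 487), so 599⁻¹ ≡ 387.
t = 548 + 599×((80 − 548)×387 mod 487) = 548 + 599×48 = 29300.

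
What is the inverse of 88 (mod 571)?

Run the extended Euclidean algorithm:
571 = 6·88 + 43
88 = 2·43 + 2
43 = 21·2 + 1
2 = 2·1 + 0
gcd(88, 571) = 1, so the inverse exists.
Back-substitute for 1:
1 = 1·43 − 21·2
  = −21·88 + 43·43
  = 43·571 − 279·88
So 88⁻¹ ≡ −279 ≡ 292 (mod 571).

292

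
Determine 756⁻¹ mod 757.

By the extended Euclidean algorithm:
757 = 1·756 + 1
756 = 756·1 + 0
gcd(756, 757) = 1, so the inverse exists.
Bézout: 1 = 1·757 − 1·756.
So 756⁻¹ ≡ −1 ≡ 756 (mod 757).

756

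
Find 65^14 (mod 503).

22

14 in binary is 1110, i.e. 14 = 8 + 4 + 2.
65^1 ≡ 65 (mod 503)
65^2 ≡ 65^2 = 4225 ≡ 201 (mod 503)
65^4 ≡ 201^2 = 40401 ≡ 161 (mod 503)
65^8 ≡ 161^2 = 25921 ≡ 268 (mod 503)
65^14 = 65^8 × 65^4 × 65^2 ≡ 268 × 161 × 201 (mod 503).
Accumulate the product:
268 × 161 = 43148 ≡ 393
393 × 201 = 78993 ≡ 22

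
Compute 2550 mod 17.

2550 = 150·17 + 0, so 2550 ≡ 0 (mod 17).

0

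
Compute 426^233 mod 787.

426^1 ≡ 426 (mod 787)
426^2 ≡ 426^2 = 181476 ≡ 466 (mod 787)
426^4 ≡ 466^2 = 217156 ≡ 731 (mod 787)
426^8 ≡ 731^2 = 534361 ≡ 775 (mod 787)
426^16 ≡ 775^2 = 600625 ≡ 144 (mod 787)
426^32 ≡ 144^2 = 20736 ≡ 274 (mod 787)
426^64 ≡ 274^2 = 75076 ≡ 311 (mod 787)
426^128 ≡ 311^2 = 96721 ≡ 707 (mod 787)
426^233 = 426^128 · 426^64 · 426^32 · 426^8 · 426^1 ≡ 707 · 311 · 274 · 775 · 426 (mod 787).
Accumulate the product:
707 · 311 = 219877 ≡ 304
304 · 274 = 83296 ≡ 661
661 · 775 = 512275 ≡ 725
725 · 426 = 308850 ≡ 346

346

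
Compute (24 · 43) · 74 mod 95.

83

24 · 43 = 1032 ≡ 82 (mod 95)
82 · 74 = 6068 ≡ 83 (mod 95)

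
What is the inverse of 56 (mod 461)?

354

Run the extended Euclidean algorithm:
461 = 8·56 + 13
56 = 4·13 + 4
13 = 3·4 + 1
4 = 4·1 + 0
gcd(56, 461) = 1, so the inverse exists.
Back-substitute for 1:
1 = 1·13 − 3·4
  = −3·56 + 13·13
  = 13·461 − 107·56
So 56⁻¹ ≡ −107 ≡ 354 (mod 461).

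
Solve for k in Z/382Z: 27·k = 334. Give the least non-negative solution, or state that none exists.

168

gcd(27, 382) = 1, so a unique solution mod 382 exists.
27⁻¹ ≡ 283 (mod 382).
k ≡ 283·334 ≡ 168 (mod 382).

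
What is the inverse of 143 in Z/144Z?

144 = 1·143 + 1
143 = 143·1 + 0
gcd(143, 144) = 1, so the inverse exists.
Back-substitute for 1:
1 = 1·144 − 1·143
So 143⁻¹ ≡ −1 ≡ 143 (mod 144).

143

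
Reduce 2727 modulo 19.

10

2727 = 143*19 + 10, so 2727 ≡ 10 (mod 19).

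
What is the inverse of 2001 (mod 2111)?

403

By the extended Euclidean algorithm:
2111 = 1×2001 + 110
2001 = 18×110 + 21
110 = 5×21 + 5
21 = 4×5 + 1
5 = 5×1 + 0
gcd(2001, 2111) = 1, so the inverse exists.
Back-substitute for 1:
1 = 1×21 − 4×5
  = −4×110 + 21×21
  = 21×2001 − 382×110
  = −382×2111 + 403×2001
So 2001⁻¹ ≡ 403 (mod 2111).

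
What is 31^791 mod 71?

46

By square-and-multiply:
791 in binary is 1100010111, i.e. 791 = 512 + 256 + 16 + 4 + 2 + 1.
31^1 ≡ 31 (mod 71)
31^2 ≡ 31^2 = 961 ≡ 38 (mod 71)
31^4 ≡ 38^2 = 1444 ≡ 24 (mod 71)
31^8 ≡ 24^2 = 576 ≡ 8 (mod 71)
31^16 ≡ 8^2 = 64 (mod 71)
31^32 ≡ 64^2 = 4096 ≡ 49 (mod 71)
31^64 ≡ 49^2 = 2401 ≡ 58 (mod 71)
31^128 ≡ 58^2 = 3364 ≡ 27 (mod 71)
31^256 ≡ 27^2 = 729 ≡ 19 (mod 71)
31^512 ≡ 19^2 = 361 ≡ 6 (mod 71)
31^791 = 31^512 × 31^256 × 31^16 × 31^4 × 31^2 × 31^1 ≡ 6 × 19 × 64 × 24 × 38 × 31 (mod 71).
Accumulate the product:
6 × 19 = 114 ≡ 43
43 × 64 = 2752 ≡ 54
54 × 24 = 1296 ≡ 18
18 × 38 = 684 ≡ 45
45 × 31 = 1395 ≡ 46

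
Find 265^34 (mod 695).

495

By square-and-multiply:
34 in binary is 100010, i.e. 34 = 32 + 2.
265^1 ≡ 265 (mod 695)
265^2 ≡ 265^2 = 70225 ≡ 30 (mod 695)
265^4 ≡ 30^2 = 900 ≡ 205 (mod 695)
265^8 ≡ 205^2 = 42025 ≡ 325 (mod 695)
265^16 ≡ 325^2 = 105625 ≡ 680 (mod 695)
265^32 ≡ 680^2 = 462400 ≡ 225 (mod 695)
265^34 = 265^32 × 265^2 ≡ 225 × 30 (mod 695).
225 × 30 = 6750 ≡ 495 (mod 695).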